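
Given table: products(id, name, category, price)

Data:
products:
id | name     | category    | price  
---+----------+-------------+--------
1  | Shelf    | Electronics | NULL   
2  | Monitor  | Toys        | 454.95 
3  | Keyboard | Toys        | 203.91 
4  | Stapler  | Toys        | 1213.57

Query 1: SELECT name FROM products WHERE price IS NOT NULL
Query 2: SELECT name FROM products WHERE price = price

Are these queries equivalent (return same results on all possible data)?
Yes, equivalent

Both queries return: [('Keyboard',), ('Monitor',), ('Stapler',)]

Reason: IS NOT NULL vs self-equality (both exclude NULLs)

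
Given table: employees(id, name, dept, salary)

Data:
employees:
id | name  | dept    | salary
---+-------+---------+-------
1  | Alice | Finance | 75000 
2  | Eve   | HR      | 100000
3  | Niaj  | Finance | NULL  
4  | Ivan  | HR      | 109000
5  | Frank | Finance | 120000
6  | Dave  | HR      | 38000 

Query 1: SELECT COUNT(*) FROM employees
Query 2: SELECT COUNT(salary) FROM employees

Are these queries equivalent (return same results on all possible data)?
No, not equivalent

Query 1 returns: [(6,)]
Query 2 returns: [(5,)]

Reason: COUNT(*) includes NULLs, COUNT(column) excludes them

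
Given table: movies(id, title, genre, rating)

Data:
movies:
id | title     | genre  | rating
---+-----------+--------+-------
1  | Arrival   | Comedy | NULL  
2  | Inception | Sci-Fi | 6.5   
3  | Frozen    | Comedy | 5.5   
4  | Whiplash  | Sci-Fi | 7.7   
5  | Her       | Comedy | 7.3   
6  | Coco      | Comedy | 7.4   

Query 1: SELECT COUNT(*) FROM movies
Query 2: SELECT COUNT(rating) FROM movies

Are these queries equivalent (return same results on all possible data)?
No, not equivalent

Query 1 returns: [(6,)]
Query 2 returns: [(5,)]

Reason: COUNT(*) includes NULLs, COUNT(column) excludes them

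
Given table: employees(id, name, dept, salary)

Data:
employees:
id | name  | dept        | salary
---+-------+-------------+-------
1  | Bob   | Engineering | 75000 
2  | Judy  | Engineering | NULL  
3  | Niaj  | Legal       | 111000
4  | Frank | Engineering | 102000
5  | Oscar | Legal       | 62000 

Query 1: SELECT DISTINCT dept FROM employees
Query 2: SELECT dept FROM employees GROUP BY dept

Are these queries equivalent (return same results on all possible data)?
Yes, equivalent

Both queries return: [('Engineering',), ('Legal',)]

Reason: Both get unique depts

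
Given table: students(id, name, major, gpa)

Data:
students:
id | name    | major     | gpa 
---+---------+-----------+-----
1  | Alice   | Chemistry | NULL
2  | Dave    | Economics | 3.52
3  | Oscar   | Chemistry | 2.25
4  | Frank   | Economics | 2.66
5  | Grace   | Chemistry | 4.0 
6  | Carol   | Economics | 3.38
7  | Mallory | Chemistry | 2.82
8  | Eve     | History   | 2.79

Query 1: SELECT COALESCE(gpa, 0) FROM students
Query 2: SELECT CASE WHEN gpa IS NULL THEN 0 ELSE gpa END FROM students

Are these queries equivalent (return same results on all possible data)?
Yes, equivalent

Both queries return: [(0,), (2.25,), (2.66,), (2.79,), (2.82,), (3.38,), (3.52,), (4.0,)]

Reason: COALESCE vs CASE for NULL handling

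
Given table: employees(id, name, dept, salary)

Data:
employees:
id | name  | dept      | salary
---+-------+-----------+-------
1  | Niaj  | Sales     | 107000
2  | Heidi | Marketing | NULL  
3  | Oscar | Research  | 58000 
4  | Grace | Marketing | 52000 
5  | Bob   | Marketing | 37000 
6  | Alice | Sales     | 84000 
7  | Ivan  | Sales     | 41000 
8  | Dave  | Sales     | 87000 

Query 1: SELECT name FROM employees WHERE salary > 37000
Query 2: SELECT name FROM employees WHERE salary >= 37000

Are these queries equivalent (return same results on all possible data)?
No, not equivalent

Query 1 returns: [('Niaj',), ('Oscar',), ('Grace',), ('Alice',), ('Ivan',), ('Dave',)]
Query 2 returns: [('Niaj',), ('Oscar',), ('Grace',), ('Bob',), ('Alice',), ('Ivan',), ('Dave',)]

Reason: > vs >= gives different results when salary = 37000 exists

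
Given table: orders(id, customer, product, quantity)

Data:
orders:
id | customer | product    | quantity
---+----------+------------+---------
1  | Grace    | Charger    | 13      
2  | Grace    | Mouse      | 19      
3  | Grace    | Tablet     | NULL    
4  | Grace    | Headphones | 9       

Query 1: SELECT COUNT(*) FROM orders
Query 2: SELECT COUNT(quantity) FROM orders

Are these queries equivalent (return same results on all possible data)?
No, not equivalent

Query 1 returns: [(4,)]
Query 2 returns: [(3,)]

Reason: COUNT(*) includes NULLs, COUNT(column) excludes them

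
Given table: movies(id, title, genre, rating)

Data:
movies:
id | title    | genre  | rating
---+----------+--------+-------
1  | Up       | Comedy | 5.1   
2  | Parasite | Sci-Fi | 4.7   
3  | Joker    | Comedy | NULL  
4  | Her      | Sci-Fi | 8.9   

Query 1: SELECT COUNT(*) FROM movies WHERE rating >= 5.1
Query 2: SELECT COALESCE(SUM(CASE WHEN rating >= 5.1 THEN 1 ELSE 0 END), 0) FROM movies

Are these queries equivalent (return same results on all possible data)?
Yes, equivalent

Both queries return: [(2,)]

Reason: COUNT with WHERE vs conditional SUM (COALESCE handles empty-table NULL)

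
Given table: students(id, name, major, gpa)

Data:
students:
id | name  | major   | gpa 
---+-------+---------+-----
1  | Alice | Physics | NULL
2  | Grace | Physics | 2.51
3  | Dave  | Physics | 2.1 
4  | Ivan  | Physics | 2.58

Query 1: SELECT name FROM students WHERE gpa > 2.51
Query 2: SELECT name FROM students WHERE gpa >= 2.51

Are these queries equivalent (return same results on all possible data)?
No, not equivalent

Query 1 returns: [('Ivan',)]
Query 2 returns: [('Grace',), ('Ivan',)]

Reason: > vs >= gives different results when gpa = 2.51 exists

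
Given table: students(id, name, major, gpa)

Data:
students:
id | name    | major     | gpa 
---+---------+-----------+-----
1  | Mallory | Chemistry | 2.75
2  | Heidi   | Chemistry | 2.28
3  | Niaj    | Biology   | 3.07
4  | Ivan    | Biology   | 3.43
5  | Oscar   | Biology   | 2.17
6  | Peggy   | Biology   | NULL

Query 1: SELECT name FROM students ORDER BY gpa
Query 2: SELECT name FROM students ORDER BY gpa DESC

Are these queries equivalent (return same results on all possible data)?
No, not equivalent

Query 1 returns: [('Peggy',), ('Oscar',), ('Heidi',), ('Mallory',), ('Niaj',), ('Ivan',)]
Query 2 returns: [('Ivan',), ('Niaj',), ('Mallory',), ('Heidi',), ('Oscar',), ('Peggy',)]

Reason: ASC vs DESC gives opposite ordering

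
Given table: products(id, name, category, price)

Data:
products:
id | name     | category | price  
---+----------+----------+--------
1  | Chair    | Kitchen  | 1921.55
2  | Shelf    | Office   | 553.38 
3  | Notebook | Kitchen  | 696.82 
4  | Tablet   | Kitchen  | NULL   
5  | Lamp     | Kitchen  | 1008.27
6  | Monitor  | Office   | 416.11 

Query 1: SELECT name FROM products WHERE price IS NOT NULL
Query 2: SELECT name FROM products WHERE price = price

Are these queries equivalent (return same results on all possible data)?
Yes, equivalent

Both queries return: [('Chair',), ('Lamp',), ('Monitor',), ('Notebook',), ('Shelf',)]

Reason: IS NOT NULL vs self-equality (both exclude NULLs)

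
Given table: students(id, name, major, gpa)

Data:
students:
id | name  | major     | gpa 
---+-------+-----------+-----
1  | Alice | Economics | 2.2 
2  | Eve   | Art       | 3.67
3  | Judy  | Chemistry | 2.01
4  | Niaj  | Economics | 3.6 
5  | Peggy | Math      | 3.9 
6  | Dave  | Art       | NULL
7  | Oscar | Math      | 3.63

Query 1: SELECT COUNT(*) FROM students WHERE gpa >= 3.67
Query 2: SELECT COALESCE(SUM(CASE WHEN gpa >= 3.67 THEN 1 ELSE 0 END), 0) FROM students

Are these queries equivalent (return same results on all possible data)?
Yes, equivalent

Both queries return: [(2,)]

Reason: COUNT with WHERE vs conditional SUM (COALESCE handles empty-table NULL)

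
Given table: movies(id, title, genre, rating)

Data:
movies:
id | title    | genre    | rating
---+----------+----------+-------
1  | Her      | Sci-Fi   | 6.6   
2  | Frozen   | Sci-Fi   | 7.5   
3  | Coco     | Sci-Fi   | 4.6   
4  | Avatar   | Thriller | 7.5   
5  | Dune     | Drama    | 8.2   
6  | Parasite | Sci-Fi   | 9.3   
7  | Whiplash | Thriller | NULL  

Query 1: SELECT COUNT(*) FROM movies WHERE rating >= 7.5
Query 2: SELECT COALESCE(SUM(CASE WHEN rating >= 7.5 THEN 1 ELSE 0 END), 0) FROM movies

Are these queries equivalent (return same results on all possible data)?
Yes, equivalent

Both queries return: [(4,)]

Reason: COUNT with WHERE vs conditional SUM (COALESCE handles empty-table NULL)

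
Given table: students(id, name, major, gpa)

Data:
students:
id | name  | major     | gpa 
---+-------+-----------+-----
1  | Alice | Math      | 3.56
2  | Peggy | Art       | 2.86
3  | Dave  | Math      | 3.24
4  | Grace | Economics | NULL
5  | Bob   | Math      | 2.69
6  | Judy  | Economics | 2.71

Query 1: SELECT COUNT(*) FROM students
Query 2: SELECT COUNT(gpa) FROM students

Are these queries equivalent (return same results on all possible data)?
No, not equivalent

Query 1 returns: [(6,)]
Query 2 returns: [(5,)]

Reason: COUNT(*) includes NULLs, COUNT(column) excludes them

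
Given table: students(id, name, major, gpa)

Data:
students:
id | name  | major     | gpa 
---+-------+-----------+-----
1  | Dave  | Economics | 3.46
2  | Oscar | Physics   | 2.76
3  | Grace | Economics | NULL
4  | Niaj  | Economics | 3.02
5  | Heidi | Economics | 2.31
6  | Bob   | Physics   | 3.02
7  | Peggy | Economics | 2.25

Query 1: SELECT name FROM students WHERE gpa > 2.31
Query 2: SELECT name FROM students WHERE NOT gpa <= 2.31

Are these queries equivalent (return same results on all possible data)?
Yes, equivalent

Both queries return: [('Bob',), ('Dave',), ('Niaj',), ('Oscar',)]

Reason: Both filter gpa > 2.31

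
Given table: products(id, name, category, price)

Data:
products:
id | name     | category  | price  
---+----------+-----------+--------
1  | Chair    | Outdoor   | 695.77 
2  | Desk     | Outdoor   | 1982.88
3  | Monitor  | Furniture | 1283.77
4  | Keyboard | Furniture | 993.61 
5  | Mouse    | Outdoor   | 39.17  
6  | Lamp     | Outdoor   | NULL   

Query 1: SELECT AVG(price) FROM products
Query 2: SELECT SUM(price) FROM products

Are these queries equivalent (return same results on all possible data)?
No, not equivalent

Query 1 returns: [(999.04,)]
Query 2 returns: [(4995.2,)]

Reason: AVG vs SUM give different aggregate values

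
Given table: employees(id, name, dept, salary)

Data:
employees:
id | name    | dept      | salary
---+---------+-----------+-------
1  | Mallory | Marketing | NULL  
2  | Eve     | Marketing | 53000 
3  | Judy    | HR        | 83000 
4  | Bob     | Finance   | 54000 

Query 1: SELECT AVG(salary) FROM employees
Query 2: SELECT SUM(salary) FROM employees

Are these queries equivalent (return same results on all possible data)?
No, not equivalent

Query 1 returns: [(63333.333333333336,)]
Query 2 returns: [(190000,)]

Reason: AVG vs SUM give different aggregate values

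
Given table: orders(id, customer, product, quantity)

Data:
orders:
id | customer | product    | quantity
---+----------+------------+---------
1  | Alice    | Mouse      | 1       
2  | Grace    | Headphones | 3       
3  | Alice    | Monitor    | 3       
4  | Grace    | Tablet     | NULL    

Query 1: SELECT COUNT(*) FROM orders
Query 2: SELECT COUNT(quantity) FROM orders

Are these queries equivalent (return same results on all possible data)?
No, not equivalent

Query 1 returns: [(4,)]
Query 2 returns: [(3,)]

Reason: COUNT(*) includes NULLs, COUNT(column) excludes them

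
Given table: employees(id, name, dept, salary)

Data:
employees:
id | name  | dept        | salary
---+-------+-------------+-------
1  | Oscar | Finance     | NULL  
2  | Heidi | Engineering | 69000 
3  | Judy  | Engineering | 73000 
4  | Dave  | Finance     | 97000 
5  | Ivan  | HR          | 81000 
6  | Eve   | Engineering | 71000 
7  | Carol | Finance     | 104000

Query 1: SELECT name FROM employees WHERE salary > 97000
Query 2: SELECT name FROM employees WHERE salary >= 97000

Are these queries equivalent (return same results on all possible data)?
No, not equivalent

Query 1 returns: [('Carol',)]
Query 2 returns: [('Dave',), ('Carol',)]

Reason: > vs >= gives different results when salary = 97000 exists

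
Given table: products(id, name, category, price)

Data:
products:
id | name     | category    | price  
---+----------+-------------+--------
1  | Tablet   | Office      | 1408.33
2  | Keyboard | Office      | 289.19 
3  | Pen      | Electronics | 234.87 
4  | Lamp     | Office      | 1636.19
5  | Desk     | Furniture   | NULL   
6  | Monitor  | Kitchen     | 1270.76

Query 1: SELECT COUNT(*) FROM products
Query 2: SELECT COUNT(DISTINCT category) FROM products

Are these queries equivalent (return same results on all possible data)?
No, not equivalent

Query 1 returns: [(6,)]
Query 2 returns: [(4,)]

Reason: COUNT(*) counts rows, COUNT(DISTINCT category) counts unique categorys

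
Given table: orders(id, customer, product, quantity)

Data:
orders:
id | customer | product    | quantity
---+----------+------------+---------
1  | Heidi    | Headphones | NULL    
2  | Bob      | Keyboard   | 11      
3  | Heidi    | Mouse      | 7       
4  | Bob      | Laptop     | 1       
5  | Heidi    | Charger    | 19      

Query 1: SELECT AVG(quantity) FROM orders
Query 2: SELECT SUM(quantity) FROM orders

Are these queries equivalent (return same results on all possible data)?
No, not equivalent

Query 1 returns: [(9.5,)]
Query 2 returns: [(38,)]

Reason: AVG vs SUM give different aggregate values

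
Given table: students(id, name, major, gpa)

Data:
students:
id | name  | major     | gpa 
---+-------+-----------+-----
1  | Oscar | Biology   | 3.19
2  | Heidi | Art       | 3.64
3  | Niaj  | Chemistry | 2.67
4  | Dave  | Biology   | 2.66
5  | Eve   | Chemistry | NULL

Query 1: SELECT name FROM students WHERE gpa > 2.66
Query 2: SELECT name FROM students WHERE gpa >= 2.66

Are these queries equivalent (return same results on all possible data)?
No, not equivalent

Query 1 returns: [('Oscar',), ('Heidi',), ('Niaj',)]
Query 2 returns: [('Oscar',), ('Heidi',), ('Niaj',), ('Dave',)]

Reason: > vs >= gives different results when gpa = 2.66 exists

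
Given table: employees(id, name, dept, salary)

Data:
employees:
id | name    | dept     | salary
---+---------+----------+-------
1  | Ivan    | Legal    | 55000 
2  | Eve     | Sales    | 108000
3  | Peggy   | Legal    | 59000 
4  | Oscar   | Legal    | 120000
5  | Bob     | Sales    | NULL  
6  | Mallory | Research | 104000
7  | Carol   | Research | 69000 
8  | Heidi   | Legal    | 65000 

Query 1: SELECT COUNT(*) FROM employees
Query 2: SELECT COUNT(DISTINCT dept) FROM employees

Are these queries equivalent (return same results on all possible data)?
No, not equivalent

Query 1 returns: [(8,)]
Query 2 returns: [(3,)]

Reason: COUNT(*) counts rows, COUNT(DISTINCT dept) counts unique depts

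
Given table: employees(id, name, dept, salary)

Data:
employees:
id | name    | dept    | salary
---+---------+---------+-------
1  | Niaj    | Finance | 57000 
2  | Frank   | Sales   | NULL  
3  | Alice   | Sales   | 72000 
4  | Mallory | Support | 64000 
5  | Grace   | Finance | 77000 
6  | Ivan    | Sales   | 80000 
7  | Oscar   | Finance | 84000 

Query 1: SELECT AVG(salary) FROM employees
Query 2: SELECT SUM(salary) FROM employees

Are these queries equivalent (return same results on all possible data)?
No, not equivalent

Query 1 returns: [(72333.33333333333,)]
Query 2 returns: [(434000,)]

Reason: AVG vs SUM give different aggregate values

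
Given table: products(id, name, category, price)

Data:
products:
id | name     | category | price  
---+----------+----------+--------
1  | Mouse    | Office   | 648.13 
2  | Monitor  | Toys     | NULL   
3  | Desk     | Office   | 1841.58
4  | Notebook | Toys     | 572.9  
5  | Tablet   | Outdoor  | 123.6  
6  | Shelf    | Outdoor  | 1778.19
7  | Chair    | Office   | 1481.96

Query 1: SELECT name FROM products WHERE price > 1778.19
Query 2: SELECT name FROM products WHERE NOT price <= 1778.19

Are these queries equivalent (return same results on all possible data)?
Yes, equivalent

Both queries return: [('Desk',)]

Reason: Both filter price > 1778.19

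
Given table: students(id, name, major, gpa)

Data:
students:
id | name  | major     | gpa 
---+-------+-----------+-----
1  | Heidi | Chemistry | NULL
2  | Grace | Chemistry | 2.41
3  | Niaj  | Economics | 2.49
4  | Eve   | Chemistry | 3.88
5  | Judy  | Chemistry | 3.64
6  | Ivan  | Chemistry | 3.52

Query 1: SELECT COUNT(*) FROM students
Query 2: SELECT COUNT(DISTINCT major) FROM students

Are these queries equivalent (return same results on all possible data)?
No, not equivalent

Query 1 returns: [(6,)]
Query 2 returns: [(2,)]

Reason: COUNT(*) counts rows, COUNT(DISTINCT major) counts unique majors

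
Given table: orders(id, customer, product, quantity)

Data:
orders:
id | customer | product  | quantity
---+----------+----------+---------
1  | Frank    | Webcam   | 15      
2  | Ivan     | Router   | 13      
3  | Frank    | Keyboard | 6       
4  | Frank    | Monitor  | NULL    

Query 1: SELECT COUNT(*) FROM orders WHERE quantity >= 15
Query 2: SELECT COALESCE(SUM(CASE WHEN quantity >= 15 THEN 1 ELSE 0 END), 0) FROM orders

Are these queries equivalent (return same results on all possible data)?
Yes, equivalent

Both queries return: [(1,)]

Reason: COUNT with WHERE vs conditional SUM (COALESCE handles empty-table NULL)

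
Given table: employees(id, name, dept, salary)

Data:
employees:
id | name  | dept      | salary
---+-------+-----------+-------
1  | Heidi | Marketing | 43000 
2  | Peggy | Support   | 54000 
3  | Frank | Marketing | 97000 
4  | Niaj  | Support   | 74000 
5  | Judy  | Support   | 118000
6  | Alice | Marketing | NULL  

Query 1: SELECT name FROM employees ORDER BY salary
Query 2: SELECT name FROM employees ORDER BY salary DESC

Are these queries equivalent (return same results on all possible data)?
No, not equivalent

Query 1 returns: [('Alice',), ('Heidi',), ('Peggy',), ('Niaj',), ('Frank',), ('Judy',)]
Query 2 returns: [('Judy',), ('Frank',), ('Niaj',), ('Peggy',), ('Heidi',), ('Alice',)]

Reason: ASC vs DESC gives opposite ordering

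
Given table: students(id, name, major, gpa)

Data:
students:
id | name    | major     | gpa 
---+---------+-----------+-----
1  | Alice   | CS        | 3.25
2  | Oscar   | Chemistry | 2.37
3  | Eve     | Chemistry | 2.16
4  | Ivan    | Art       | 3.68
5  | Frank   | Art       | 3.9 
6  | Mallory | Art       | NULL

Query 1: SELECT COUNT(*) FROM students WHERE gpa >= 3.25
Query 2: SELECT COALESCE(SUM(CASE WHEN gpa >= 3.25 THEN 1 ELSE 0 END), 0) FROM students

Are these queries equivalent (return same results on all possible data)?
Yes, equivalent

Both queries return: [(3,)]

Reason: COUNT with WHERE vs conditional SUM (COALESCE handles empty-table NULL)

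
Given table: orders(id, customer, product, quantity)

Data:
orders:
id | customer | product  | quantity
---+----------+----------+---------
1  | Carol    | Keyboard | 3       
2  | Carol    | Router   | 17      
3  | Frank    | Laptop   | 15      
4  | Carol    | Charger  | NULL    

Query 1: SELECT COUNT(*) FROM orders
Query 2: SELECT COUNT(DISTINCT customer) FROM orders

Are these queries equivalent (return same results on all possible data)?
No, not equivalent

Query 1 returns: [(4,)]
Query 2 returns: [(2,)]

Reason: COUNT(*) counts rows, COUNT(DISTINCT customer) counts unique customers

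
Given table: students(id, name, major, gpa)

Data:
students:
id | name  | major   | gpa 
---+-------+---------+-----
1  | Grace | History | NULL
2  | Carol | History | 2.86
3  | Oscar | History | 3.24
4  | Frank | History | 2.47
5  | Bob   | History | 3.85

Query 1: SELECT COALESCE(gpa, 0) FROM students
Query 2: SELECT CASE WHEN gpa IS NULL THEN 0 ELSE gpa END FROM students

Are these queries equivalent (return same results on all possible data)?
Yes, equivalent

Both queries return: [(0,), (2.47,), (2.86,), (3.24,), (3.85,)]

Reason: COALESCE vs CASE for NULL handling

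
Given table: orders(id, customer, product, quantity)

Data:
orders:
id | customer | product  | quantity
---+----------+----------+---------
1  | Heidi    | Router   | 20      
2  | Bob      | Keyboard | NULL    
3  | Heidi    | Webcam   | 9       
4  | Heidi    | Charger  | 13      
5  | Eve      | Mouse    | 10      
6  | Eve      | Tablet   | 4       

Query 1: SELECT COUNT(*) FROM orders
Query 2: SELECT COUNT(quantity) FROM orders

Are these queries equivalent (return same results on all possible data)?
No, not equivalent

Query 1 returns: [(6,)]
Query 2 returns: [(5,)]

Reason: COUNT(*) includes NULLs, COUNT(column) excludes them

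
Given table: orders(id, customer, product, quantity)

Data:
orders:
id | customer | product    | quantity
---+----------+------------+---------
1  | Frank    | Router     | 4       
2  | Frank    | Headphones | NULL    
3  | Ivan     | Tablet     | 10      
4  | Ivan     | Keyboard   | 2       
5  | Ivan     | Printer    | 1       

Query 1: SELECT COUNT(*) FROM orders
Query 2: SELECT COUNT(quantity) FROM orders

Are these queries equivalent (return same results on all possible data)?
No, not equivalent

Query 1 returns: [(5,)]
Query 2 returns: [(4,)]

Reason: COUNT(*) includes NULLs, COUNT(column) excludes them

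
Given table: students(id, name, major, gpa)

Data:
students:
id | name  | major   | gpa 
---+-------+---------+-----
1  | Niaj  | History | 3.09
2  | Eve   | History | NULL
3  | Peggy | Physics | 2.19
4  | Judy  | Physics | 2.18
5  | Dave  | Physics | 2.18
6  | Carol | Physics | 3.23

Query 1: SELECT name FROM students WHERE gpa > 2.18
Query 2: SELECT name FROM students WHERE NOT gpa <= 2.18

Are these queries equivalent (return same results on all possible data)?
Yes, equivalent

Both queries return: [('Carol',), ('Niaj',), ('Peggy',)]

Reason: Both filter gpa > 2.18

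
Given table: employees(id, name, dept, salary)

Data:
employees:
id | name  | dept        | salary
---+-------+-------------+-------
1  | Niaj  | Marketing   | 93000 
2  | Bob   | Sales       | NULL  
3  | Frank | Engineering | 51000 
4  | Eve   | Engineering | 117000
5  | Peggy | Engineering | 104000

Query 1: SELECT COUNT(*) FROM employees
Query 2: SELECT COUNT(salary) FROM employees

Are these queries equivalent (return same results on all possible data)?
No, not equivalent

Query 1 returns: [(5,)]
Query 2 returns: [(4,)]

Reason: COUNT(*) includes NULLs, COUNT(column) excludes them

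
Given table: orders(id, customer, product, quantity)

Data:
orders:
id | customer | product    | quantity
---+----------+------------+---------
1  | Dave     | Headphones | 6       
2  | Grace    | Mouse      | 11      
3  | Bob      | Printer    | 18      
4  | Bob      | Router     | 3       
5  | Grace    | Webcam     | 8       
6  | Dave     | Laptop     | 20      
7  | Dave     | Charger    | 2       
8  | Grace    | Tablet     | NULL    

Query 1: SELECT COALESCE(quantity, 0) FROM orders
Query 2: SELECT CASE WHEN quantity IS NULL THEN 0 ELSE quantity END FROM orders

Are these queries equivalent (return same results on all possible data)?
Yes, equivalent

Both queries return: [(0,), (2,), (3,), (6,), (8,), (11,), (18,), (20,)]

Reason: COALESCE vs CASE for NULL handling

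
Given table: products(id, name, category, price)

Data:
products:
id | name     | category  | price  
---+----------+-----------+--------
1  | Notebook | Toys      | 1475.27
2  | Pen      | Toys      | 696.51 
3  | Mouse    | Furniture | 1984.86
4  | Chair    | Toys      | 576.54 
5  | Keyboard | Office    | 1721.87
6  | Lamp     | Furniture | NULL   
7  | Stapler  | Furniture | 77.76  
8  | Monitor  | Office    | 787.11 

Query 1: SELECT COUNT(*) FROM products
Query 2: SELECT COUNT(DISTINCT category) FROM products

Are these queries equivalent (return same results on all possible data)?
No, not equivalent

Query 1 returns: [(8,)]
Query 2 returns: [(3,)]

Reason: COUNT(*) counts rows, COUNT(DISTINCT category) counts unique categorys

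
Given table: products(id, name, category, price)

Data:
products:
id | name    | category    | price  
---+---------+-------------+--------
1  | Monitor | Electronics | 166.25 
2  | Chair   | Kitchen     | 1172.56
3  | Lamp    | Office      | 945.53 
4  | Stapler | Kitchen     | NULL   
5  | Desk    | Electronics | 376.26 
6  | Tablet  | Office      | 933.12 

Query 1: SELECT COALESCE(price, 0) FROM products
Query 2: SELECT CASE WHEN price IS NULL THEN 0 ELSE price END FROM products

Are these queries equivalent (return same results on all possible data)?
Yes, equivalent

Both queries return: [(0,), (166.25,), (376.26,), (933.12,), (945.53,), (1172.56,)]

Reason: COALESCE vs CASE for NULL handling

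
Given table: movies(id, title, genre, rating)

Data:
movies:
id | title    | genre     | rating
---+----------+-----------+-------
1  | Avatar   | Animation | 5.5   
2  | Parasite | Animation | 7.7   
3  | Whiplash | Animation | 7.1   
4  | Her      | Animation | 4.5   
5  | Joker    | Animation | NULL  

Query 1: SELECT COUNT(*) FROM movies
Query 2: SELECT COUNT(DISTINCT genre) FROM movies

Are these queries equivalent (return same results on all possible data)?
No, not equivalent

Query 1 returns: [(5,)]
Query 2 returns: [(1,)]

Reason: COUNT(*) counts rows, COUNT(DISTINCT genre) counts unique genres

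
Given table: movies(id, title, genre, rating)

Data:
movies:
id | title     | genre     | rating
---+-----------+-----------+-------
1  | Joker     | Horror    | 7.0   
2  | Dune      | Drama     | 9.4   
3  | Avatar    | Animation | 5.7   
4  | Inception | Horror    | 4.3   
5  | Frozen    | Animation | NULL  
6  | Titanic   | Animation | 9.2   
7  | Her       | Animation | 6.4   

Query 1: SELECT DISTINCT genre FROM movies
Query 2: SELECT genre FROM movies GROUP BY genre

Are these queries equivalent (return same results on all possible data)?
Yes, equivalent

Both queries return: [('Animation',), ('Drama',), ('Horror',)]

Reason: Both get unique genres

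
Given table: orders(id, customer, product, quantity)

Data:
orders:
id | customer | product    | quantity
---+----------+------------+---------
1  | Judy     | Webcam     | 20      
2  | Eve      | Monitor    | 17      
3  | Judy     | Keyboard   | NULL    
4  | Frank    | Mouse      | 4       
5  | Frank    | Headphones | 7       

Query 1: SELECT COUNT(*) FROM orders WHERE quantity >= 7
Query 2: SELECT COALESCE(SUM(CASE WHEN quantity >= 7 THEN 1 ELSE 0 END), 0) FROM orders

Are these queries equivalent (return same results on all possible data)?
Yes, equivalent

Both queries return: [(3,)]

Reason: COUNT with WHERE vs conditional SUM (COALESCE handles empty-table NULL)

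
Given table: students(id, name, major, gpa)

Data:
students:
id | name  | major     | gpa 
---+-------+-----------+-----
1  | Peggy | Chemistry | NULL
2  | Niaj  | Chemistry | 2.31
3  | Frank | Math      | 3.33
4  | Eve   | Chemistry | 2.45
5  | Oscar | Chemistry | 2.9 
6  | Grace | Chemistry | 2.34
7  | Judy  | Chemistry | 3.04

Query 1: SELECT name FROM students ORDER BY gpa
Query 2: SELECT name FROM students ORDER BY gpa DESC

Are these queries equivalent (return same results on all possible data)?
No, not equivalent

Query 1 returns: [('Peggy',), ('Niaj',), ('Grace',), ('Eve',), ('Oscar',), ('Judy',), ('Frank',)]
Query 2 returns: [('Frank',), ('Judy',), ('Oscar',), ('Eve',), ('Grace',), ('Niaj',), ('Peggy',)]

Reason: ASC vs DESC gives opposite ordering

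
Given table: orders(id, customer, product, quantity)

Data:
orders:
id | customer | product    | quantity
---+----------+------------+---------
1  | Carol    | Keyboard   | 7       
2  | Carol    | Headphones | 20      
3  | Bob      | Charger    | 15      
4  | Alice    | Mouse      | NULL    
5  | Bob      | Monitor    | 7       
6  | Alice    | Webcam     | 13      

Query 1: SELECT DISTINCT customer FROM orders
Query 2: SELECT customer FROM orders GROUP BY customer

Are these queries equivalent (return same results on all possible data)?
Yes, equivalent

Both queries return: [('Alice',), ('Bob',), ('Carol',)]

Reason: Both get unique customers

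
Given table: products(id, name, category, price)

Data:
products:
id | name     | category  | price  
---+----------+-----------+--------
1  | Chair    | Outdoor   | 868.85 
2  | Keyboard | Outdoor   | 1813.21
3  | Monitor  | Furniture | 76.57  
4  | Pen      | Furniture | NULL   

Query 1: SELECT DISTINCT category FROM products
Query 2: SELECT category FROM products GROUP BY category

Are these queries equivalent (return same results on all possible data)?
Yes, equivalent

Both queries return: [('Furniture',), ('Outdoor',)]

Reason: Both get unique categorys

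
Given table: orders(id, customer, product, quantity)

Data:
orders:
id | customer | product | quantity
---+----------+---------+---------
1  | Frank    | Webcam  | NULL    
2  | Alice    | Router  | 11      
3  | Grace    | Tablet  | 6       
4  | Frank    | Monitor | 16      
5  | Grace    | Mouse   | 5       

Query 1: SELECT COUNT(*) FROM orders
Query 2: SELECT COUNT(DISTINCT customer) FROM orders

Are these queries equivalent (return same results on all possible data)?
No, not equivalent

Query 1 returns: [(5,)]
Query 2 returns: [(3,)]

Reason: COUNT(*) counts rows, COUNT(DISTINCT customer) counts unique customers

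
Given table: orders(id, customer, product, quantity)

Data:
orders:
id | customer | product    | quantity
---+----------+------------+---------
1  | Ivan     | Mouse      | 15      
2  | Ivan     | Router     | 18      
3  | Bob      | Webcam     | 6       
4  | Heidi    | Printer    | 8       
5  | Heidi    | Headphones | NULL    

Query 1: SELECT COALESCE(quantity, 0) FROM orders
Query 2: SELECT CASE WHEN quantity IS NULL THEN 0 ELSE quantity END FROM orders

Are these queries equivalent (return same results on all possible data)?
Yes, equivalent

Both queries return: [(0,), (6,), (8,), (15,), (18,)]

Reason: COALESCE vs CASE for NULL handling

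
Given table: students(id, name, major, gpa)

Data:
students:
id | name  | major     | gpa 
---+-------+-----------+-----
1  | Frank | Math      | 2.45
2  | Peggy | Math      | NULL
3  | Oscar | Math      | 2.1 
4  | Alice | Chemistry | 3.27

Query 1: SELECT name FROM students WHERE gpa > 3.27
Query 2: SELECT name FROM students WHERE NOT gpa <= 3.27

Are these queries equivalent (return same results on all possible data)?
Yes, equivalent

Both queries return: []

Reason: Both filter gpa > 3.27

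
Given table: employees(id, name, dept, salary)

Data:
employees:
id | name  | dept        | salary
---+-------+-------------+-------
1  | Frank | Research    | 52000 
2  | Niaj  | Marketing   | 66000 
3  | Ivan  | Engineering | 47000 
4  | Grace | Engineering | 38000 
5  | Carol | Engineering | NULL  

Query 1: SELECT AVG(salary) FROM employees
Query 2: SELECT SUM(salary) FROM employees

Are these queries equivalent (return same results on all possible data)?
No, not equivalent

Query 1 returns: [(50750.0,)]
Query 2 returns: [(203000,)]

Reason: AVG vs SUM give different aggregate values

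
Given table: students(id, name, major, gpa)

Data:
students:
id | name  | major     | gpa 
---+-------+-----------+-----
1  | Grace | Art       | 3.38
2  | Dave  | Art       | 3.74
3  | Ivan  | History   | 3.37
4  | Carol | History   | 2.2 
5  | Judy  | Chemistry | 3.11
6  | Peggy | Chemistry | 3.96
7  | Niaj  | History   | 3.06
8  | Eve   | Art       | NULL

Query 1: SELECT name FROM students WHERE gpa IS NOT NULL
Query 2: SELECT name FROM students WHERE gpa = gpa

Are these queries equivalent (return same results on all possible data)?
Yes, equivalent

Both queries return: [('Carol',), ('Dave',), ('Grace',), ('Ivan',), ('Judy',), ('Niaj',), ('Peggy',)]

Reason: IS NOT NULL vs self-equality (both exclude NULLs)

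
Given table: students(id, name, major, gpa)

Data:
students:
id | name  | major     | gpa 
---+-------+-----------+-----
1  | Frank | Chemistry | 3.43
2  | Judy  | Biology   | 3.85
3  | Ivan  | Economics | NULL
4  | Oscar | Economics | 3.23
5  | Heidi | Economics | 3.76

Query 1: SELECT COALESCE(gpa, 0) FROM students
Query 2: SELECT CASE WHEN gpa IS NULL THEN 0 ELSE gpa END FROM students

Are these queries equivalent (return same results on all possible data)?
Yes, equivalent

Both queries return: [(0,), (3.23,), (3.43,), (3.76,), (3.85,)]

Reason: COALESCE vs CASE for NULL handling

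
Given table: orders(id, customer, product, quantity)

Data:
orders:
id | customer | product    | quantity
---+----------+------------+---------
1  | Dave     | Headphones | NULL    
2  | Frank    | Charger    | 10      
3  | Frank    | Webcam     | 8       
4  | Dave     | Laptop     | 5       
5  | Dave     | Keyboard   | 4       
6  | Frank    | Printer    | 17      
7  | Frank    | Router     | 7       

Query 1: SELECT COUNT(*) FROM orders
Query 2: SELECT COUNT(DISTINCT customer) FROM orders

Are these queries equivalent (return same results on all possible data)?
No, not equivalent

Query 1 returns: [(7,)]
Query 2 returns: [(2,)]

Reason: COUNT(*) counts rows, COUNT(DISTINCT customer) counts unique customers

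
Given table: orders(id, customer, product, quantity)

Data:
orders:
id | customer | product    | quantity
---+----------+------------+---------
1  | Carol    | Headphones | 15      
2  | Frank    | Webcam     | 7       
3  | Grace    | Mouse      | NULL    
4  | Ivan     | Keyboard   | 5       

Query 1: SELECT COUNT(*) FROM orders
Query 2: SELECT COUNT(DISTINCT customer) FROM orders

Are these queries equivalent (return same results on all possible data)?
No, not equivalent

Query 1 returns: [(4,)]
Query 2 returns: [(4,)]

Reason: COUNT(*) counts rows, COUNT(DISTINCT customer) counts unique customers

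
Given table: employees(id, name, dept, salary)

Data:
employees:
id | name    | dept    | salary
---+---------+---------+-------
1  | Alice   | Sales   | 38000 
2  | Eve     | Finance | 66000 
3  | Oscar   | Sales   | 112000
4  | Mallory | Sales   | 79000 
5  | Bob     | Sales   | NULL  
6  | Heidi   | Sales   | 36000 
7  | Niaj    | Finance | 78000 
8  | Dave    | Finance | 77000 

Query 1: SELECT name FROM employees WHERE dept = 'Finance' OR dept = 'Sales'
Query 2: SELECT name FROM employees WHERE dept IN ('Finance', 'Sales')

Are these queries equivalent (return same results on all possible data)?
Yes, equivalent

Both queries return: [('Alice',), ('Bob',), ('Dave',), ('Eve',), ('Heidi',), ('Mallory',), ('Niaj',), ('Oscar',)]

Reason: OR vs IN are equivalent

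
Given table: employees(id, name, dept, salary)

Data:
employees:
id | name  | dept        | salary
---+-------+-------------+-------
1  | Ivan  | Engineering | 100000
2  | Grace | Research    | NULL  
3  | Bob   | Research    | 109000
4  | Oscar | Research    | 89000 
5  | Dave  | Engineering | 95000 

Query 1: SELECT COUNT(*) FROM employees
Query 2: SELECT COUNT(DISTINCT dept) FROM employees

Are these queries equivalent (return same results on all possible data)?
No, not equivalent

Query 1 returns: [(5,)]
Query 2 returns: [(2,)]

Reason: COUNT(*) counts rows, COUNT(DISTINCT dept) counts unique depts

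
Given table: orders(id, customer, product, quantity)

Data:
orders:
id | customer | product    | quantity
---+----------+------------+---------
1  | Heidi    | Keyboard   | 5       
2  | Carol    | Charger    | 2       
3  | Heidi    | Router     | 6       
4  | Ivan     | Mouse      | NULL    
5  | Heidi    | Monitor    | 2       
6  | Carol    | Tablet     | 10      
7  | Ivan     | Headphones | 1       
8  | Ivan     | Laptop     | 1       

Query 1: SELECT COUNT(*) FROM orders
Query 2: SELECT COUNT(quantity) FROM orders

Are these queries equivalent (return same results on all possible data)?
No, not equivalent

Query 1 returns: [(8,)]
Query 2 returns: [(7,)]

Reason: COUNT(*) includes NULLs, COUNT(column) excludes them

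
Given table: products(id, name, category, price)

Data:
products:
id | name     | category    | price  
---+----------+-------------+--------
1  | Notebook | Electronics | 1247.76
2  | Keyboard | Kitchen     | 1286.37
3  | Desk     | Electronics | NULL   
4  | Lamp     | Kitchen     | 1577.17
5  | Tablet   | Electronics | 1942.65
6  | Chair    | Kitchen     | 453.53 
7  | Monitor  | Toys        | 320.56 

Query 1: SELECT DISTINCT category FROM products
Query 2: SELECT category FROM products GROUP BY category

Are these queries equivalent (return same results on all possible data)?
Yes, equivalent

Both queries return: [('Electronics',), ('Kitchen',), ('Toys',)]

Reason: Both get unique categorys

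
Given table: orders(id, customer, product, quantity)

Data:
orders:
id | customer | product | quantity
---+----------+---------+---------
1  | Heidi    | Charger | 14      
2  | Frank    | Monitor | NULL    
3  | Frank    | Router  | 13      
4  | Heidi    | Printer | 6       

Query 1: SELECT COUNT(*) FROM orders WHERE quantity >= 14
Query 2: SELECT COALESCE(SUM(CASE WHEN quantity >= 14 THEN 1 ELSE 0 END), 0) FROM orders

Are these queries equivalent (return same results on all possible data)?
Yes, equivalent

Both queries return: [(1,)]

Reason: COUNT with WHERE vs conditional SUM (COALESCE handles empty-table NULL)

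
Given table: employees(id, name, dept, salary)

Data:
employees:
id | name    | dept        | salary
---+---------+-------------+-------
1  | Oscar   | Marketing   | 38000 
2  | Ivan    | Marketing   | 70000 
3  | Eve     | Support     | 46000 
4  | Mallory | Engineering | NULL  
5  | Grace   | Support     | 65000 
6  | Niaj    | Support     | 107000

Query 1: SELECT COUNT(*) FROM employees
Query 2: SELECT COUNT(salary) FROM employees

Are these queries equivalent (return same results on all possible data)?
No, not equivalent

Query 1 returns: [(6,)]
Query 2 returns: [(5,)]

Reason: COUNT(*) includes NULLs, COUNT(column) excludes them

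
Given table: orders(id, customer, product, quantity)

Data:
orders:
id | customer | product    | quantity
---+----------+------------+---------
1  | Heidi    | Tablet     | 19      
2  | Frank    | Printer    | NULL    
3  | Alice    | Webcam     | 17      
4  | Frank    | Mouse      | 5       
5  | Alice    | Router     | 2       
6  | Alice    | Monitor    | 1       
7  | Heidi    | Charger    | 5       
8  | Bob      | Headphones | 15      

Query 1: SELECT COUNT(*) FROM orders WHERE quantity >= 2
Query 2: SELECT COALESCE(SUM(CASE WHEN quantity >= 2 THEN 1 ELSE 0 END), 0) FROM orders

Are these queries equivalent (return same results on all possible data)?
Yes, equivalent

Both queries return: [(6,)]

Reason: COUNT with WHERE vs conditional SUM (COALESCE handles empty-table NULL)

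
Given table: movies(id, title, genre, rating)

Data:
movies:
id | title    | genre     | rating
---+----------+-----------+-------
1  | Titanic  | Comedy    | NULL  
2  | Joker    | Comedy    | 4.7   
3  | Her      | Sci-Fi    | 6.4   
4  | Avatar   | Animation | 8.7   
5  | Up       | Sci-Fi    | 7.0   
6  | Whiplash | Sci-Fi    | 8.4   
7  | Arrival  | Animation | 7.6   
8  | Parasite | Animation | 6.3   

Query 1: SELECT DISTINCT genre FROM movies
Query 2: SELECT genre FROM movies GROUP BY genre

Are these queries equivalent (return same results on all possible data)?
Yes, equivalent

Both queries return: [('Animation',), ('Comedy',), ('Sci-Fi',)]

Reason: Both get unique genres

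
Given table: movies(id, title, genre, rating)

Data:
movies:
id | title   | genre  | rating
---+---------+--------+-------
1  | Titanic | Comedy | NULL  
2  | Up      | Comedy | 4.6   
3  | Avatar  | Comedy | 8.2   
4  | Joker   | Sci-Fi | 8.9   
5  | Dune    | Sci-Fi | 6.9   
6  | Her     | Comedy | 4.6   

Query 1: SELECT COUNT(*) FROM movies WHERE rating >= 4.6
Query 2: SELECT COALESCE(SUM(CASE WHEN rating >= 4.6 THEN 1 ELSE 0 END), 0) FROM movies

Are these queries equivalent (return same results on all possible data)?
Yes, equivalent

Both queries return: [(5,)]

Reason: COUNT with WHERE vs conditional SUM (COALESCE handles empty-table NULL)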